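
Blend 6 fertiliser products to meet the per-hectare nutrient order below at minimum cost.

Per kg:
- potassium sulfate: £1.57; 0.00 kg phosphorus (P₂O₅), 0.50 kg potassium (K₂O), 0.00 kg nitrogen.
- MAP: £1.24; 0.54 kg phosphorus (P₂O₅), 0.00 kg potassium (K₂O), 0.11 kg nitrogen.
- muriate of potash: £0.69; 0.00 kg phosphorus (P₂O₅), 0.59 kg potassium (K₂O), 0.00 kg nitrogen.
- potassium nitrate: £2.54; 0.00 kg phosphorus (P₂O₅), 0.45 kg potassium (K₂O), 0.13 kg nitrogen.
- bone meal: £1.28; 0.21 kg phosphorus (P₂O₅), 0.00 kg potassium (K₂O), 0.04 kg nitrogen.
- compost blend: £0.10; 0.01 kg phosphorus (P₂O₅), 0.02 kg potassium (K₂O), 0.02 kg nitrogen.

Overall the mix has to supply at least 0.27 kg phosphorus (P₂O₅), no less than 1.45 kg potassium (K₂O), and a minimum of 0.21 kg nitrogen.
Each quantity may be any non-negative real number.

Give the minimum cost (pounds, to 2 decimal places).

£2.78

Let x1 = kg of potassium sulfate, x2 = kg of MAP, x3 = kg of muriate of potash, x4 = kg of potassium nitrate, x5 = kg of bone meal, x6 = kg of compost blend.
min 1.57x1 + 1.24x2 + 0.69x3 + 2.54x4 + 1.28x5 + 0.1x6 subject to:
  0.54x2 + 0.21x5 + 0.01x6 ≥ 0.27   (phosphorus (P₂O₅))
  0.5x1 + 0.59x3 + 0.45x4 + 0.02x6 ≥ 1.45   (potassium (K₂O))
  0.11x2 + 0.13x4 + 0.04x5 + 0.02x6 ≥ 0.21   (nitrogen)
  x1, x2, x3, x4, x5, x6 ≥ 0.
At the optimum only MAP, muriate of potash, compost blend are positive (potassium sulfate, potassium nitrate, bone meal = 0). There the phosphorus (P₂O₅), potassium (K₂O), nitrogen constraints are tight.
That vertex is x2 = 0.3402, x3 = 2.165, x6 = 8.629.
Objective = 1.24·0.3402 + 0.69·2.165 + 0.1·8.629 = 2.7786.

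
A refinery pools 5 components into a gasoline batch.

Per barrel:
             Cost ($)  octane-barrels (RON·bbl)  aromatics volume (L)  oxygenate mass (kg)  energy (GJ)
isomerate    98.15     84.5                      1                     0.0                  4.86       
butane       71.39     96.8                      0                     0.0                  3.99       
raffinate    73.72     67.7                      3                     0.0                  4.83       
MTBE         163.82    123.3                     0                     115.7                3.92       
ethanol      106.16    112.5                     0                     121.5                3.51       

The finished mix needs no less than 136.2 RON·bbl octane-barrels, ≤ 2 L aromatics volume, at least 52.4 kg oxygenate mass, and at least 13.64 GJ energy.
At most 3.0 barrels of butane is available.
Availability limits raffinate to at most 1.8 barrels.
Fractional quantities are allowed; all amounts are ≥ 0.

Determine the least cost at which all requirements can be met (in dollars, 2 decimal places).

This is a linear program. Let x1 = barrels of isomerate, x2 = barrels of butane, x3 = barrels of raffinate, x4 = barrels of MTBE, x5 = barrels of ethanol.
Minimise 98.15x1 + 71.39x2 + 73.72x3 + 163.82x4 + 106.16x5 s.t.:
  84.5x1 + 96.8x2 + 67.7x3 + 123.3x4 + 112.5x5 ≥ 136.2   (octane-barrels)
  1x1 + 3x3 ≤ 2   (aromatics volume)
  115.7x4 + 121.5x5 ≥ 52.4   (oxygenate mass)
  4.86x1 + 3.99x2 + 4.83x3 + 3.92x4 + 3.51x5 ≥ 13.64   (energy)
  x2 ≤ 3
  x3 ≤ 1.8
  x1, x2, x3, x4, x5 ≥ 0.
At the optimum only butane, raffinate, ethanol are positive (isomerate, MTBE = 0). Binding constraints: aromatics volume, oxygenate mass, energy.
Optimal quantities: butane = 2.232 barrels, raffinate = 0.6667 barrels, ethanol = 0.4313 barrels.
Total cost: 71.39·2.232 + 73.72·0.6667 + 106.16·0.4313 = 254.2784.

$254.28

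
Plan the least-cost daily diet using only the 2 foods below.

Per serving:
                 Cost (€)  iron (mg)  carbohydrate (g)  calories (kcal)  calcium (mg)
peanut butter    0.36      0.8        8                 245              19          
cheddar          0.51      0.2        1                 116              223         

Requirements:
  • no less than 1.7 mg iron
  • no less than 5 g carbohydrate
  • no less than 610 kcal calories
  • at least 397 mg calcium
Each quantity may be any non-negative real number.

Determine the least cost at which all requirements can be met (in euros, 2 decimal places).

Let x1 = servings of peanut butter, x2 = servings of cheddar.
min 0.36x1 + 0.51x2 s.t.:
  0.8x1 + 0.2x2 ≥ 1.7   (iron)
  8x1 + 1x2 ≥ 5   (carbohydrate)
  245x1 + 116x2 ≥ 610   (calories)
  19x1 + 223x2 ≥ 397   (calcium)
  x1, x2 ≥ 0.
Both inputs are positive at the optimum. The iron and calcium requirements are met with equality.
That vertex is x1 = 1.716, x2 = 1.634.
Hence cost = 0.36·1.716 + 0.51·1.634 = €1.4511.

€1.45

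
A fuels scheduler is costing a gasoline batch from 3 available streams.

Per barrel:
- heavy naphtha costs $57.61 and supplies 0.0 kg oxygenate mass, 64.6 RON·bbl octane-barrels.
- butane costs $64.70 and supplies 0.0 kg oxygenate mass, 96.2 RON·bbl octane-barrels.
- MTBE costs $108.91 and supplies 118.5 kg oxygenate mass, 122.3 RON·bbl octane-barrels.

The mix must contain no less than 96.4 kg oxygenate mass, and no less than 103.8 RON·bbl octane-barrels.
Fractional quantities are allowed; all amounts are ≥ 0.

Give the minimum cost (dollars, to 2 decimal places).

$91.50

Let x1 = barrels of heavy naphtha, x2 = barrels of butane, x3 = barrels of MTBE.
Minimize 57.61x1 + 64.7x2 + 108.91x3 s.t.:
  118.5x3 ≥ 96.4   (oxygenate mass)
  64.6x1 + 96.2x2 + 122.3x3 ≥ 103.8   (octane-barrels)
  x1, x2, x3 ≥ 0.
The cheapest feasible vertex uses only butane, MTBE; heavy naphtha is not used. Binding constraints: oxygenate mass and octane-barrels.
That vertex is x2 = 0.04479, x3 = 0.8135.
Objective = 64.7·0.04479 + 108.91·0.8135 = 91.4962.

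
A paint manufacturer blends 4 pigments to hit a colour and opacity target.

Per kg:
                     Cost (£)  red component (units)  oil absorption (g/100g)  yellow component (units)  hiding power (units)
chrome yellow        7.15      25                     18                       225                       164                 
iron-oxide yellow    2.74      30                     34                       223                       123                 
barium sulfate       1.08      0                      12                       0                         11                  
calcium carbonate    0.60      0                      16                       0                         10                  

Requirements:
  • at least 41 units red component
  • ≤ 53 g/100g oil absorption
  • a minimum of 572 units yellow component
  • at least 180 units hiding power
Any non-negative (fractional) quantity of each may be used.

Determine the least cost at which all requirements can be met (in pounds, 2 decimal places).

£16.23

This is a linear program. Let x1 = kg of chrome yellow, x2 = kg of iron-oxide yellow, x3 = kg of barium sulfate, x4 = kg of calcium carbonate.
min 7.15x1 + 2.74x2 + 1.08x3 + 0.6x4 s.t.:
  25x1 + 30x2 ≥ 41   (red component)
  18x1 + 34x2 + 12x3 + 16x4 ≤ 53   (oil absorption)
  225x1 + 223x2 ≥ 572   (yellow component)
  164x1 + 123x2 + 11x3 + 10x4 ≥ 180   (hiding power)
  x1, x2, x3, x4 ≥ 0.
The minimum-cost mix takes nothing from barium sulfate, calcium carbonate — only chrome yellow, iron-oxide yellow. Binding constraints: oil absorption and yellow component.
So chrome yellow = 2.098 kg, iron-oxide yellow = 0.448 kg.
Cost = 7.15·2.098 + 2.74·0.448 = 16.2282.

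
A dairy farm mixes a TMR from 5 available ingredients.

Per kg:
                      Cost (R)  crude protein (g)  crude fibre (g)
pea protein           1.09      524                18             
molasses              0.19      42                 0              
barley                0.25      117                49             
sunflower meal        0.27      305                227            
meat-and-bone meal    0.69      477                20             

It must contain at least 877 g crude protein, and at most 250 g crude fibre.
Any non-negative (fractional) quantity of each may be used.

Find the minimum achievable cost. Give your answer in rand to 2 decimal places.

Let x1 = kg of pea protein, x2 = kg of molasses, x3 = kg of barley, x4 = kg of sunflower meal, x5 = kg of meat-and-bone meal.
Minimise 1.09x1 + 0.19x2 + 0.25x3 + 0.27x4 + 0.69x5 subject to:
  524x1 + 42x2 + 117x3 + 305x4 + 477x5 ≥ 877   (crude protein)
  18x1 + 49x3 + 227x4 + 20x5 ≤ 250   (crude fibre)
  x1, x2, x3, x4, x5 ≥ 0.
The optimal basis is {sunflower meal, meat-and-bone meal}; pea protein, molasses, barley drop out. There the crude protein and crude fibre constraints are tight.
Solving gives x4 = 0.9954, x5 = 1.202.
Total cost: 0.27·0.9954 + 0.69·1.202 = 1.0981.

R1.10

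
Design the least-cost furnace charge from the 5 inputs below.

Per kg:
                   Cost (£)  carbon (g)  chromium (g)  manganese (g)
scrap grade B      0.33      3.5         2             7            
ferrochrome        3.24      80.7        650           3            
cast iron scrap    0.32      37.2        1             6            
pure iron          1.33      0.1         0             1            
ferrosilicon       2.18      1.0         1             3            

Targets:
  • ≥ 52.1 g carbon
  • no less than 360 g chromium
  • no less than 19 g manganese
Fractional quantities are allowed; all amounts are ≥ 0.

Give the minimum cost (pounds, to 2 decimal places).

£2.59

Treat it as an LP. Let x1 = kg of scrap grade B, x2 = kg of ferrochrome, x3 = kg of cast iron scrap, x4 = kg of pure iron, x5 = kg of ferrosilicon.
Minimize 0.33x1 + 3.24x2 + 0.32x3 + 1.33x4 + 2.18x5 with:
  3.5x1 + 80.7x2 + 37.2x3 + 0.1x4 + 1x5 ≥ 52.1   (carbon)
  2x1 + 650x2 + 1x3 + 1x5 ≥ 360   (chromium)
  7x1 + 3x2 + 6x3 + 1x4 + 3x5 ≥ 19   (manganese)
  x1, x2, x3, x4, x5 ≥ 0.
At the optimum only scrap grade B, ferrochrome are positive (cast iron scrap, pure iron, ferrosilicon = 0). There the chromium and manganese constraints are tight.
Solving gives x1 = 2.48, x2 = 0.5462.
Hence cost = 0.33·2.48 + 3.24·0.5462 = £2.5881.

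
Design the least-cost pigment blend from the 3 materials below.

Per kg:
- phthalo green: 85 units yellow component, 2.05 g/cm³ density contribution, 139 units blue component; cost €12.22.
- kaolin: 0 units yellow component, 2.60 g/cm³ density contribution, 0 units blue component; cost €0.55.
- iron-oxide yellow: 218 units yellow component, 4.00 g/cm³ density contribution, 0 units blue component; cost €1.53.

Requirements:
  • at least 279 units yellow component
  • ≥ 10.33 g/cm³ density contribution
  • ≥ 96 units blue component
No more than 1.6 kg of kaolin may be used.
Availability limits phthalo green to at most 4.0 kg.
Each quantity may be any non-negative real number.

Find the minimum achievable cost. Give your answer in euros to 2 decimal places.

Let x1 = kg of phthalo green, x2 = kg of kaolin, x3 = kg of iron-oxide yellow.
Minimize 12.22x1 + 0.55x2 + 1.53x3 with:
  85x1 + 218x3 ≥ 279   (yellow component)
  2.05x1 + 2.6x2 + 4x3 ≥ 10.33   (density contribution)
  139x1 ≥ 96   (blue component)
  x2 ≤ 1.6
  x1 ≤ 4
  x1, x2, x3 ≥ 0.
The optimal mix uses every input. Binding constraints: density contribution, blue component, the kaolin cap.
Solving gives x1 = 0.6906, x2 = 1.6, x3 = 1.189.
Hence cost = 12.22·0.6906 + 0.55·1.6 + 1.53·1.189 = €11.1383.

€11.14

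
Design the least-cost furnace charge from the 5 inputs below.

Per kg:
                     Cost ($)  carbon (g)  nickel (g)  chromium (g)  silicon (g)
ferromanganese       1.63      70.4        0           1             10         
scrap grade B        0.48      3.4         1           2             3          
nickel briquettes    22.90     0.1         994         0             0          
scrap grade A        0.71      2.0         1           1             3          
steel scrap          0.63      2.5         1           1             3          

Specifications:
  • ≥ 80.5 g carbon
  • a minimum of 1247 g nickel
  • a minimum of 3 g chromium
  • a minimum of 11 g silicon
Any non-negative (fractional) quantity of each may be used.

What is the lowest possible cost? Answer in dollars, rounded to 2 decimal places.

Let x1 = kg of ferromanganese, x2 = kg of scrap grade B, x3 = kg of nickel briquettes, x4 = kg of scrap grade A, x5 = kg of steel scrap.
min 1.63x1 + 0.48x2 + 22.9x3 + 0.71x4 + 0.63x5 subject to:
  70.4x1 + 3.4x2 + 0.1x3 + 2x4 + 2.5x5 ≥ 80.5   (carbon)
  1x2 + 994x3 + 1x4 + 1x5 ≥ 1247   (nickel)
  1x1 + 2x2 + 1x4 + 1x5 ≥ 3   (chromium)
  10x1 + 3x2 + 3x4 + 3x5 ≥ 11   (silicon)
  x1, x2, x3, x4, x5 ≥ 0.
At the optimum only ferromanganese, scrap grade B, nickel briquettes are positive (scrap grade A, steel scrap = 0). Binding constraints: carbon, nickel, chromium.
Optimal quantities: ferromanganese = 1.0957 kg, scrap grade B = 0.95215 kg, nickel briquettes = 1.2536 kg.
Hence cost = 1.63·1.0957 + 0.48·0.95215 + 22.9·1.2536 = $30.9505.

$30.95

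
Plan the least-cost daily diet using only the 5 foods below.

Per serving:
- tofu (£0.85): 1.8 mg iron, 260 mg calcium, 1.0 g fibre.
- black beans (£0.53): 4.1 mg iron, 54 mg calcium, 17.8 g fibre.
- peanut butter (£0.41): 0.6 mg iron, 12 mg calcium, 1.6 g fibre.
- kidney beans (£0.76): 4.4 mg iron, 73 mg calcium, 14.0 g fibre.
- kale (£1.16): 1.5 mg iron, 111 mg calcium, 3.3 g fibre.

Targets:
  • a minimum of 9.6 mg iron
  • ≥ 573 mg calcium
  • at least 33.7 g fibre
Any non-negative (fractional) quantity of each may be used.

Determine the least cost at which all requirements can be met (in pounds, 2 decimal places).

£2.51

Set it up as a linear program. Let x1 = servings of tofu, x2 = servings of black beans, x3 = servings of peanut butter, x4 = servings of kidney beans, x5 = servings of kale.
min 0.85x1 + 0.53x2 + 0.41x3 + 0.76x4 + 1.16x5 s.t.:
  1.8x1 + 4.1x2 + 0.6x3 + 4.4x4 + 1.5x5 ≥ 9.6   (iron)
  260x1 + 54x2 + 12x3 + 73x4 + 111x5 ≥ 573   (calcium)
  1x1 + 17.8x2 + 1.6x3 + 14x4 + 3.3x5 ≥ 33.7   (fibre)
  x1, x2, x3, x4, x5 ≥ 0.
The minimum-cost mix takes nothing from peanut butter, kidney beans, kale — only tofu, black beans. Binding constraints: calcium and fibre.
Optimal quantities: tofu = 1.832 servings, black beans = 1.79 servings.
Objective = 0.85·1.832 + 0.53·1.79 = 2.5059.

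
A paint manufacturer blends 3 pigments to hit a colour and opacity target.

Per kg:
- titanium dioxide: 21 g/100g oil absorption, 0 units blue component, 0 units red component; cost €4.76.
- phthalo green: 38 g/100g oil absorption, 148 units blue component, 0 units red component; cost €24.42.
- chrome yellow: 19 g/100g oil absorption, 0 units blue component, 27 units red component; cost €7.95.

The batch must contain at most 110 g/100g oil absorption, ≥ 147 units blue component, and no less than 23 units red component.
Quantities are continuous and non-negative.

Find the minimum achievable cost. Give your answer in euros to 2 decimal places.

€31.03

Treat it as an LP. Let x1 = kg of titanium dioxide, x2 = kg of phthalo green, x3 = kg of chrome yellow.
min 4.76x1 + 24.42x2 + 7.95x3 s.t.:
  21x1 + 38x2 + 19x3 ≤ 110   (oil absorption)
  148x2 ≥ 147   (blue component)
  27x3 ≥ 23   (red component)
  x1, x2, x3 ≥ 0.
The minimum-cost mix takes nothing from titanium dioxide — only phthalo green, chrome yellow. The blue component and red component requirements are met with equality.
That vertex is x2 = 0.9932, x3 = 0.8519.
Total cost: 24.42·0.9932 + 7.95·0.8519 = 31.0265.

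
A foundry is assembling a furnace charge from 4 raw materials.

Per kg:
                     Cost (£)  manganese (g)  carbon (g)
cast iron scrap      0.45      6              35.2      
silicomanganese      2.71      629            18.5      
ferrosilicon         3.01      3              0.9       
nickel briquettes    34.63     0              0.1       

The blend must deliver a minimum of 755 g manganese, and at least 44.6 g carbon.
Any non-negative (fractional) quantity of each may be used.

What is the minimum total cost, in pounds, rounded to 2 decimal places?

Set it up as a linear program. Let x1 = kg of cast iron scrap, x2 = kg of silicomanganese, x3 = kg of ferrosilicon, x4 = kg of nickel briquettes.
min 0.45x1 + 2.71x2 + 3.01x3 + 34.63x4 subject to:
  6x1 + 629x2 + 3x3 ≥ 755   (manganese)
  35.2x1 + 18.5x2 + 0.9x3 + 0.1x4 ≥ 44.6   (carbon)
  x1, x2, x3, x4 ≥ 0.
The optimal basis is {cast iron scrap, silicomanganese}; ferrosilicon, nickel briquettes drop out. Binding constraints: manganese and carbon.
Solving gives x1 = 0.6394, x2 = 1.194.
Objective = 0.45·0.6394 + 2.71·1.194 = 3.5235.

£3.52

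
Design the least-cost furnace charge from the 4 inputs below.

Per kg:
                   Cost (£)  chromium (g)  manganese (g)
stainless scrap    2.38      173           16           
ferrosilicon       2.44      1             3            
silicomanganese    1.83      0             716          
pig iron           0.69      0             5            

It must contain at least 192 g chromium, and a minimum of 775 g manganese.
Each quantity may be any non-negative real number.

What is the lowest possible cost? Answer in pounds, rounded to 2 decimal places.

Let x1 = kg of stainless scrap, x2 = kg of ferrosilicon, x3 = kg of silicomanganese, x4 = kg of pig iron.
Minimise 2.38x1 + 2.44x2 + 1.83x3 + 0.69x4 s.t.:
  173x1 + 1x2 ≥ 192   (chromium)
  16x1 + 3x2 + 716x3 + 5x4 ≥ 775   (manganese)
  x1, x2, x3, x4 ≥ 0.
At the optimum only stainless scrap, silicomanganese are positive (ferrosilicon, pig iron = 0). Binding constraints: chromium and manganese.
Optimal quantities: stainless scrap = 1.11 kg, silicomanganese = 1.058 kg.
Cost = 2.38·1.11 + 1.83·1.058 = 4.5779.

£4.58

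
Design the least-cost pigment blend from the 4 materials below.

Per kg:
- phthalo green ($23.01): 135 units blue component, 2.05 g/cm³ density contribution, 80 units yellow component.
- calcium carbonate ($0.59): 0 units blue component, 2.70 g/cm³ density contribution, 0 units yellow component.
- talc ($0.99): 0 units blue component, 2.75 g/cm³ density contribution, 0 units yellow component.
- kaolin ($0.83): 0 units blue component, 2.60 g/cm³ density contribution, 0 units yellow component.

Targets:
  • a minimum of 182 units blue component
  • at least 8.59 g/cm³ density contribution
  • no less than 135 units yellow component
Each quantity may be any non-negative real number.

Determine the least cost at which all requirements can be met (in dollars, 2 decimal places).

$39.95

This is a linear program. Let x1 = kg of phthalo green, x2 = kg of calcium carbonate, x3 = kg of talc, x4 = kg of kaolin.
Minimize 23.01x1 + 0.59x2 + 0.99x3 + 0.83x4 subject to:
  135x1 ≥ 182   (blue component)
  2.05x1 + 2.7x2 + 2.75x3 + 2.6x4 ≥ 8.59   (density contribution)
  80x1 ≥ 135   (yellow component)
  x1, x2, x3, x4 ≥ 0.
At the optimum only phthalo green, calcium carbonate are positive (talc, kaolin = 0). The density contribution and yellow component requirements are met with equality.
Optimal quantities: phthalo green = 1.6875 kg, calcium carbonate = 1.9002 kg.
Cost = 23.01·1.6875 + 0.59·1.9002 = 39.9505.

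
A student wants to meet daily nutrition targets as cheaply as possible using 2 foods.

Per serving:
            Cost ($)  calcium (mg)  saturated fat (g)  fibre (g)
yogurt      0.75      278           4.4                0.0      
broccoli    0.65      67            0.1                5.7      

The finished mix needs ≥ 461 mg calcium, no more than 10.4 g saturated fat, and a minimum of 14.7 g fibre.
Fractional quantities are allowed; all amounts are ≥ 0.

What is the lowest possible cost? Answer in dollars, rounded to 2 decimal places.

$2.45

Set it up as a linear program. Let x1 = servings of yogurt, x2 = servings of broccoli.
Minimize 0.75x1 + 0.65x2 s.t.:
  278x1 + 67x2 ≥ 461   (calcium)
  4.4x1 + 0.1x2 ≤ 10.4   (saturated fat)
  5.7x2 ≥ 14.7   (fibre)
  x1, x2 ≥ 0.
Both inputs are positive at the optimum. The calcium and fibre requirements are met with equality.
Optimal quantities: yogurt = 1.037 servings, broccoli = 2.579 servings.
Cost = 0.75·1.037 + 0.65·2.579 = 2.4541.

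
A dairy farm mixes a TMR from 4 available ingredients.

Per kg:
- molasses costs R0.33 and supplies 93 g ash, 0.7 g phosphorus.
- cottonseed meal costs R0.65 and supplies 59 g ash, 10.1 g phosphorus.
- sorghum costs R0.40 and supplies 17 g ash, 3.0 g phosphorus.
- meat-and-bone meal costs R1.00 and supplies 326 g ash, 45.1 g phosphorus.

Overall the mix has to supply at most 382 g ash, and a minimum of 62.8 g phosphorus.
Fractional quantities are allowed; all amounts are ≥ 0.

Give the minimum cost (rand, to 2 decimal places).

R3.58

Let x1 = kg of molasses, x2 = kg of cottonseed meal, x3 = kg of sorghum, x4 = kg of meat-and-bone meal.
min 0.33x1 + 0.65x2 + 0.4x3 + 1x4 s.t.:
  93x1 + 59x2 + 17x3 + 326x4 ≤ 382   (ash)
  0.7x1 + 10.1x2 + 3x3 + 45.1x4 ≥ 62.8   (phosphorus)
  x1, x2, x3, x4 ≥ 0.
At the optimum only cottonseed meal, meat-and-bone meal are positive (molasses, sorghum = 0). The ash and phosphorus requirements are met with equality.
Optimal quantities: cottonseed meal = 5.136 kg, meat-and-bone meal = 0.2422 kg.
Hence cost = 0.65·5.136 + 1·0.2422 = R3.5806.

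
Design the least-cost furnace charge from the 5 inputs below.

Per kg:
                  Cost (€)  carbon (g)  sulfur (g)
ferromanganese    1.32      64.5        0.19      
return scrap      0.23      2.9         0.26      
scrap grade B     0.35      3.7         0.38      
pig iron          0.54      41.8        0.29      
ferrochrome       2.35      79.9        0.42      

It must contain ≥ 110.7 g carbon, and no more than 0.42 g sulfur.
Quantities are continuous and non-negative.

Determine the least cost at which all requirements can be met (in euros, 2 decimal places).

€2.09

Set it up as a linear program. Let x1 = kg of ferromanganese, x2 = kg of return scrap, x3 = kg of scrap grade B, x4 = kg of pig iron, x5 = kg of ferrochrome.
min 1.32x1 + 0.23x2 + 0.35x3 + 0.54x4 + 2.35x5 subject to:
  64.5x1 + 2.9x2 + 3.7x3 + 41.8x4 + 79.9x5 ≥ 110.7   (carbon)
  0.19x1 + 0.26x2 + 0.38x3 + 0.29x4 + 0.42x5 ≤ 0.42   (sulfur)
  x1, x2, x3, x4, x5 ≥ 0.
The optimal basis is {ferromanganese, pig iron}; return scrap, scrap grade B, ferrochrome drop out. Binding constraints: carbon and sulfur.
Optimal quantities: ferromanganese = 1.352 kg, pig iron = 0.5628 kg.
Objective = 1.32·1.352 + 0.54·0.5628 = 2.0886.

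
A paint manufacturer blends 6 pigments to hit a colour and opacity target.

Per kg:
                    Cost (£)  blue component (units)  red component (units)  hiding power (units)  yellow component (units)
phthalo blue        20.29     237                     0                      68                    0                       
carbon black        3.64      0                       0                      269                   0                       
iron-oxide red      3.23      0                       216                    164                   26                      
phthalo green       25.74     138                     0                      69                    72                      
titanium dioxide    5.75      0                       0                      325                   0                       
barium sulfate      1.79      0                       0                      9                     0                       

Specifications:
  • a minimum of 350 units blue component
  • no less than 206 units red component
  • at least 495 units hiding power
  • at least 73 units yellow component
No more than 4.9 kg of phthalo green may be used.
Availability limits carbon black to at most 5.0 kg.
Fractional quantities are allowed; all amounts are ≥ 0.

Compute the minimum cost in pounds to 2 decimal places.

£39.03

This is a linear program. Let x1 = kg of phthalo blue, x2 = kg of carbon black, x3 = kg of iron-oxide red, x4 = kg of phthalo green, x5 = kg of titanium dioxide, x6 = kg of barium sulfate.
Minimise 20.29x1 + 3.64x2 + 3.23x3 + 25.74x4 + 5.75x5 + 1.79x6 subject to:
  237x1 + 138x4 ≥ 350   (blue component)
  216x3 ≥ 206   (red component)
  68x1 + 269x2 + 164x3 + 69x4 + 325x5 + 9x6 ≥ 495   (hiding power)
  26x3 + 72x4 ≥ 73   (yellow component)
  x4 ≤ 4.9
  x2 ≤ 5
  x1, x2, x3, x4, x5, x6 ≥ 0.
The optimal basis is {phthalo blue, iron-oxide red}; carbon black, phthalo green, titanium dioxide, barium sulfate drop out. There the blue component and yellow component constraints are tight.
Optimal quantities: phthalo blue = 1.4768 kg, iron-oxide red = 2.8077 kg.
Hence cost = 20.29·1.4768 + 3.23·2.8077 = £39.0331.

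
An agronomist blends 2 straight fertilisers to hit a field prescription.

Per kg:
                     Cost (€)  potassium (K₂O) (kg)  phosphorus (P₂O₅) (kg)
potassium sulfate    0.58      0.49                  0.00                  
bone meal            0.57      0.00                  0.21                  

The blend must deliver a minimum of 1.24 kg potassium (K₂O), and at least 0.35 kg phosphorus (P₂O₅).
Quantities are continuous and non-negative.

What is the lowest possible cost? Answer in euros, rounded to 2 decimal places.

€2.42

Let x1 = kg of potassium sulfate, x2 = kg of bone meal.
min 0.58x1 + 0.57x2 subject to:
  0.49x1 ≥ 1.24   (potassium (K₂O))
  0.21x2 ≥ 0.35   (phosphorus (P₂O₅))
  x1, x2 ≥ 0.
Both inputs are positive at the optimum. Binding constraints: potassium (K₂O) and phosphorus (P₂O₅).
Solving gives x1 = 2.531, x2 = 1.667.
Hence cost = 0.58·2.531 + 0.57·1.667 = €2.4182.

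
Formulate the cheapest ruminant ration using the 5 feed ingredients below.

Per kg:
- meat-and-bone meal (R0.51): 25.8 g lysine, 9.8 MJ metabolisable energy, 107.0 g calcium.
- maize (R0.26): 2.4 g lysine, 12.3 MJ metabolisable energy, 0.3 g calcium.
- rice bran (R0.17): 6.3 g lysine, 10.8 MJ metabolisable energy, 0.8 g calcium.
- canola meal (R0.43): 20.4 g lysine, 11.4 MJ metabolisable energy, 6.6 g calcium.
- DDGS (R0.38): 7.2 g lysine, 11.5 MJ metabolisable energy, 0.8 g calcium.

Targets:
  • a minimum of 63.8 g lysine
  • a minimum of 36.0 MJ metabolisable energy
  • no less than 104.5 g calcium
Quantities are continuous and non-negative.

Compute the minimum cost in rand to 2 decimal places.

R1.32

Let x1 = kg of meat-and-bone meal, x2 = kg of maize, x3 = kg of rice bran, x4 = kg of canola meal, x5 = kg of DDGS.
Minimize 0.51x1 + 0.26x2 + 0.17x3 + 0.43x4 + 0.38x5 s.t.:
  25.8x1 + 2.4x2 + 6.3x3 + 20.4x4 + 7.2x5 ≥ 63.8   (lysine)
  9.8x1 + 12.3x2 + 10.8x3 + 11.4x4 + 11.5x5 ≥ 36   (metabolisable energy)
  107x1 + 0.3x2 + 0.8x3 + 6.6x4 + 0.8x5 ≥ 104.5   (calcium)
  x1, x2, x3, x4, x5 ≥ 0.
The optimal basis is {meat-and-bone meal, rice bran}; maize, canola meal, DDGS drop out. The lysine and metabolisable energy requirements are met with equality.
Solving gives x1 = 2.131, x3 = 1.4.
Total cost: 0.51·2.131 + 0.17·1.4 = 1.3248.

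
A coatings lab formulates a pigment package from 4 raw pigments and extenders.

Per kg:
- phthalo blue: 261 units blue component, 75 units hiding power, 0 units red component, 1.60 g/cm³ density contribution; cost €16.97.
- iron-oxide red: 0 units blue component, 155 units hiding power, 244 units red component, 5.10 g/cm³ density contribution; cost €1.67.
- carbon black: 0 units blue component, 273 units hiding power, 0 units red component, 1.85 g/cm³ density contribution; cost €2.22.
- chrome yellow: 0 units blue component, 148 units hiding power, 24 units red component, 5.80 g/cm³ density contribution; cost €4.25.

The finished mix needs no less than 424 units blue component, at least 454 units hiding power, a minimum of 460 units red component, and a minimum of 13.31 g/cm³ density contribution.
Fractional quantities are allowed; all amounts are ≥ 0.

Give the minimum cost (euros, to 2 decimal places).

Treat it as an LP. Let x1 = kg of phthalo blue, x2 = kg of iron-oxide red, x3 = kg of carbon black, x4 = kg of chrome yellow.
min 16.97x1 + 1.67x2 + 2.22x3 + 4.25x4 subject to:
  261x1 ≥ 424   (blue component)
  75x1 + 155x2 + 273x3 + 148x4 ≥ 454   (hiding power)
  244x2 + 24x4 ≥ 460   (red component)
  1.6x1 + 5.1x2 + 1.85x3 + 5.8x4 ≥ 13.31   (density contribution)
  x1, x2, x3, x4 ≥ 0.
The minimum-cost mix takes nothing from chrome yellow — only phthalo blue, iron-oxide red, carbon black. The blue component, hiding power, density contribution requirements are met with equality.
Solving gives x1 = 1.6245, x2 = 2.089, x3 = 0.03062.
Objective = 16.97·1.6245 + 1.67·2.089 + 2.22·0.03062 = 31.1244.

€31.12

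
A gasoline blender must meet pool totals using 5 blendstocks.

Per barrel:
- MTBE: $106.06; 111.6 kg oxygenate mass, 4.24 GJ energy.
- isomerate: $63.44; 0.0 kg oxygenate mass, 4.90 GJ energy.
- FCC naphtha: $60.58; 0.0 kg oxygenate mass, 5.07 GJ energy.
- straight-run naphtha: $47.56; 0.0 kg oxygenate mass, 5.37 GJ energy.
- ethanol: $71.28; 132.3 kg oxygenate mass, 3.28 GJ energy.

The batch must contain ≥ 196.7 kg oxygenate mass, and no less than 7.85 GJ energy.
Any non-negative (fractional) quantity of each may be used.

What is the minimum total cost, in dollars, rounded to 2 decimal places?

$132.31

Let x1 = barrels of MTBE, x2 = barrels of isomerate, x3 = barrels of FCC naphtha, x4 = barrels of straight-run naphtha, x5 = barrels of ethanol.
min 106.06x1 + 63.44x2 + 60.58x3 + 47.56x4 + 71.28x5 with:
  111.6x1 + 132.3x5 ≥ 196.7   (oxygenate mass)
  4.24x1 + 4.9x2 + 5.07x3 + 5.37x4 + 3.28x5 ≥ 7.85   (energy)
  x1, x2, x3, x4, x5 ≥ 0.
The cheapest feasible vertex uses only straight-run naphtha, ethanol; MTBE, isomerate, FCC naphtha are not used. Binding constraints: oxygenate mass and energy.
Optimal quantities: straight-run naphtha = 0.5537 barrels, ethanol = 1.4868 barrels.
Cost = 47.56·0.5537 + 71.28·1.4868 = 132.3131.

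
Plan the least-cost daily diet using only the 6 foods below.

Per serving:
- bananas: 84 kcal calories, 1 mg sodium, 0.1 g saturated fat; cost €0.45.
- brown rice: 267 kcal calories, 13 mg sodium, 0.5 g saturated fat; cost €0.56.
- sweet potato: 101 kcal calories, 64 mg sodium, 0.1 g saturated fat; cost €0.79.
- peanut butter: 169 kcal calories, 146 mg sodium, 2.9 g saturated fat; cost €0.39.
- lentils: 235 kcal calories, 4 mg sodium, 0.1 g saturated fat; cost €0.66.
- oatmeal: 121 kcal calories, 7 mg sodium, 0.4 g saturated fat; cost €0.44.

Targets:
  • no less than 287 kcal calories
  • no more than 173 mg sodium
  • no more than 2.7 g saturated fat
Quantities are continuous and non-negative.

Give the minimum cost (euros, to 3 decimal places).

Set it up as a linear program. Let x1 = servings of bananas, x2 = servings of brown rice, x3 = servings of sweet potato, x4 = servings of peanut butter, x5 = servings of lentils, x6 = servings of oatmeal.
Minimise 0.45x1 + 0.56x2 + 0.79x3 + 0.39x4 + 0.66x5 + 0.44x6 s.t.:
  84x1 + 267x2 + 101x3 + 169x4 + 235x5 + 121x6 ≥ 287   (calories)
  1x1 + 13x2 + 64x3 + 146x4 + 4x5 + 7x6 ≤ 173   (sodium)
  0.1x1 + 0.5x2 + 0.1x3 + 2.9x4 + 0.1x5 + 0.4x6 ≤ 2.7   (saturated fat)
  x1, x2, x3, x4, x5, x6 ≥ 0.
The minimum-cost mix takes nothing from bananas, sweet potato, peanut butter, lentils, oatmeal — only brown rice. There the calories constraint is tight.
Solving gives x2 = 1.075.
Objective = 0.56·1.075 = 0.60200.

€0.602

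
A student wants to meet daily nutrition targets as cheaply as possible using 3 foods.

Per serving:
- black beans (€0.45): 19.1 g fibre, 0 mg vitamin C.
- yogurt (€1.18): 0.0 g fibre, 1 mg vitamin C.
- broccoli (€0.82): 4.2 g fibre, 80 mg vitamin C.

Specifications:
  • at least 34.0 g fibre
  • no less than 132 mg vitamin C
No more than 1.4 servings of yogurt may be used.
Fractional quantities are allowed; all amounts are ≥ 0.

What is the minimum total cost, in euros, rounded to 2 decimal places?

€1.99

Let x1 = servings of black beans, x2 = servings of yogurt, x3 = servings of broccoli.
min 0.45x1 + 1.18x2 + 0.82x3 s.t.:
  19.1x1 + 4.2x3 ≥ 34   (fibre)
  1x2 + 80x3 ≥ 132   (vitamin C)
  x2 ≤ 1.4
  x1, x2, x3 ≥ 0.
The cheapest feasible vertex uses only black beans, broccoli; yogurt is not used. There the fibre and vitamin C constraints are tight.
So black beans = 1.417 servings, broccoli = 1.65 servings.
Total cost: 0.45·1.417 + 0.82·1.65 = 1.9907.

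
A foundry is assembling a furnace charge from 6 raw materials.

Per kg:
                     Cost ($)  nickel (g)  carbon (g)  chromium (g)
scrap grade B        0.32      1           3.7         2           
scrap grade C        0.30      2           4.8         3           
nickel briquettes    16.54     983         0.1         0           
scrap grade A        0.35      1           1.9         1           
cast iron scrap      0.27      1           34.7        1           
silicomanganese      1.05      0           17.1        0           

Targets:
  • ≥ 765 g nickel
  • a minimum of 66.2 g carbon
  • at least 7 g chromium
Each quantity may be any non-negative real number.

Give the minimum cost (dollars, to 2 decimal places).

Let x1 = kg of scrap grade B, x2 = kg of scrap grade C, x3 = kg of nickel briquettes, x4 = kg of scrap grade A, x5 = kg of cast iron scrap, x6 = kg of silicomanganese.
Minimise 0.32x1 + 0.3x2 + 16.54x3 + 0.35x4 + 0.27x5 + 1.05x6 subject to:
  1x1 + 2x2 + 983x3 + 1x4 + 1x5 ≥ 765   (nickel)
  3.7x1 + 4.8x2 + 0.1x3 + 1.9x4 + 34.7x5 + 17.1x6 ≥ 66.2   (carbon)
  2x1 + 3x2 + 1x4 + 1x5 ≥ 7   (chromium)
  x1, x2, x3, x4, x5, x6 ≥ 0.
At the optimum only scrap grade C, nickel briquettes, cast iron scrap are positive (scrap grade B, scrap grade A, silicomanganese = 0). There the nickel, carbon, chromium constraints are tight.
Solving gives x2 = 1.78, x3 = 0.7729, x5 = 1.659.
Objective = 0.3·1.78 + 16.54·0.7729 + 0.27·1.659 = 13.7657.

$13.77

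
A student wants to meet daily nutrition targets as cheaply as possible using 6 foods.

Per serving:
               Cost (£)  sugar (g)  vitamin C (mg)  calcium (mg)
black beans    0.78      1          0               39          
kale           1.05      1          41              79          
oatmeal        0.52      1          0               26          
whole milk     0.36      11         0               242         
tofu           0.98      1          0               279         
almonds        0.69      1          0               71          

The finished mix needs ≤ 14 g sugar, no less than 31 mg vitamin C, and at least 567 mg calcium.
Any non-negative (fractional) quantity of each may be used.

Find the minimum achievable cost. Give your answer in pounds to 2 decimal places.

Let x1 = servings of black beans, x2 = servings of kale, x3 = servings of oatmeal, x4 = servings of whole milk, x5 = servings of tofu, x6 = servings of almonds.
min 0.78x1 + 1.05x2 + 0.52x3 + 0.36x4 + 0.98x5 + 0.69x6 with:
  1x1 + 1x2 + 1x3 + 11x4 + 1x5 + 1x6 ≤ 14   (sugar)
  41x2 ≥ 31   (vitamin C)
  39x1 + 79x2 + 26x3 + 242x4 + 279x5 + 71x6 ≥ 567   (calcium)
  x1, x2, x3, x4, x5, x6 ≥ 0.
The minimum-cost mix takes nothing from black beans, oatmeal, almonds — only kale, whole milk, tofu. The sugar, vitamin C, calcium requirements are met with equality.
Solving gives x2 = 0.7561, x4 = 1.128, x5 = 0.8401.
Cost = 1.05·0.7561 + 0.36·1.128 + 0.98·0.8401 = 2.0233.

£2.02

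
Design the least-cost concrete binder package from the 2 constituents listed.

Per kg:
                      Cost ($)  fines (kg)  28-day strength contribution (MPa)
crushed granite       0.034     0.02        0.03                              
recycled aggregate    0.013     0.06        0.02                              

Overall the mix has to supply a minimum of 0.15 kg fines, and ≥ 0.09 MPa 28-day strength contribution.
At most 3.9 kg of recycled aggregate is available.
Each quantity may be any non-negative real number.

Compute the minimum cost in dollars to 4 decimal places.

This is a linear program. Let x1 = kg of crushed granite, x2 = kg of recycled aggregate.
min 0.034x1 + 0.013x2 s.t.:
  0.02x1 + 0.06x2 ≥ 0.15   (fines)
  0.03x1 + 0.02x2 ≥ 0.09   (28-day strength contribution)
  x2 ≤ 3.9
  x1, x2 ≥ 0.
Both inputs are positive at the optimum. The 28-day strength contribution and the recycled aggregate cap requirements are met with equality.
So crushed granite = 0.4 kg, recycled aggregate = 3.9 kg.
Objective = 0.034·0.4 + 0.013·3.9 = 0.064300.

$0.0643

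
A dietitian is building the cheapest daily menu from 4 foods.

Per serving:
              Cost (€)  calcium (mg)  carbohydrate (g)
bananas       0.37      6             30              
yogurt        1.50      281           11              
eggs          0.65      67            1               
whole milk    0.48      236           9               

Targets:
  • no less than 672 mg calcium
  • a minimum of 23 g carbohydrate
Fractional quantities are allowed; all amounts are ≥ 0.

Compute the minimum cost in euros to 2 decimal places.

€1.37

Treat it as an LP. Let x1 = servings of bananas, x2 = servings of yogurt, x3 = servings of eggs, x4 = servings of whole milk.
Minimise 0.37x1 + 1.5x2 + 0.65x3 + 0.48x4 with:
  6x1 + 281x2 + 67x3 + 236x4 ≥ 672   (calcium)
  30x1 + 11x2 + 1x3 + 9x4 ≥ 23   (carbohydrate)
  x1, x2, x3, x4 ≥ 0.
At the optimum only whole milk is positive (bananas, yogurt, eggs = 0). Binding constraint: calcium.
Optimal quantities: whole milk = 2.847 servings.
Hence cost = 0.48·2.847 = €1.3666.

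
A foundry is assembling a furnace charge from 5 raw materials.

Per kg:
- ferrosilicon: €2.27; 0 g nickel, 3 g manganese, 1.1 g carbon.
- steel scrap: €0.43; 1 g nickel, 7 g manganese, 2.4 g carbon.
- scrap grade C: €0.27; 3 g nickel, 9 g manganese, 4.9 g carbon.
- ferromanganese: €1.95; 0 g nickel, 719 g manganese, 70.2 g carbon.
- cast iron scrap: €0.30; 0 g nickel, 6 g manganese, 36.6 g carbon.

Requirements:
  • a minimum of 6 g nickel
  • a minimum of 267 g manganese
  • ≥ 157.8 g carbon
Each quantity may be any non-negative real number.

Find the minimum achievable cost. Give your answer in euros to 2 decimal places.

€2.19

Treat it as an LP. Let x1 = kg of ferrosilicon, x2 = kg of steel scrap, x3 = kg of scrap grade C, x4 = kg of ferromanganese, x5 = kg of cast iron scrap.
Minimise 2.27x1 + 0.43x2 + 0.27x3 + 1.95x4 + 0.3x5 with:
  1x2 + 3x3 ≥ 6   (nickel)
  3x1 + 7x2 + 9x3 + 719x4 + 6x5 ≥ 267   (manganese)
  1.1x1 + 2.4x2 + 4.9x3 + 70.2x4 + 36.6x5 ≥ 157.8   (carbon)
  x1, x2, x3, x4, x5 ≥ 0.
The cheapest feasible vertex uses only scrap grade C, ferromanganese, cast iron scrap; ferrosilicon, steel scrap are not used. Binding constraints: nickel, manganese, carbon.
That vertex is x3 = 2, x4 = 0.3177, x5 = 3.434.
Objective = 0.27·2 + 1.95·0.3177 + 0.3·3.434 = 2.1897.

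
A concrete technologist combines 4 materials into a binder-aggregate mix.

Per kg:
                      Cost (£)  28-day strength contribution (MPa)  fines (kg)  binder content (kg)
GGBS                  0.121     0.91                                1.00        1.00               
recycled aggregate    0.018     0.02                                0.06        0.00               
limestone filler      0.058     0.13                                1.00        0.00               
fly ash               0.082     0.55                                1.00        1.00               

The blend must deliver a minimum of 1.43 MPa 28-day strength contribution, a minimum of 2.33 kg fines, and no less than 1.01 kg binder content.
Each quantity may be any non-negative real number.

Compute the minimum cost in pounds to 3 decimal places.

£0.207

Let x1 = kg of GGBS, x2 = kg of recycled aggregate, x3 = kg of limestone filler, x4 = kg of fly ash.
min 0.121x1 + 0.018x2 + 0.058x3 + 0.082x4 with:
  0.91x1 + 0.02x2 + 0.13x3 + 0.55x4 ≥ 1.43   (28-day strength contribution)
  1x1 + 0.06x2 + 1x3 + 1x4 ≥ 2.33   (fines)
  1x1 + 1x4 ≥ 1.01   (binder content)
  x1, x2, x3, x4 ≥ 0.
The minimum-cost mix takes nothing from recycled aggregate, limestone filler — only GGBS, fly ash. Binding constraints: 28-day strength contribution and fines.
That vertex is x1 = 0.4125, x4 = 1.918.
Cost = 0.121·0.4125 + 0.082·1.918 = 0.20719.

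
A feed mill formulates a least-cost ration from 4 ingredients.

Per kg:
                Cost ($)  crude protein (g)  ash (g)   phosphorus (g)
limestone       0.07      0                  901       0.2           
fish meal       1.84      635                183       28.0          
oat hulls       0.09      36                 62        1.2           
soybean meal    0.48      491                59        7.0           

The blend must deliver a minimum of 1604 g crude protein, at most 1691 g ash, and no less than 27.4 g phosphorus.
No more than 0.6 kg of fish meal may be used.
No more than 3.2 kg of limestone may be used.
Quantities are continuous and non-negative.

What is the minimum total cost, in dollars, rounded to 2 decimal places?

Let x1 = kg of limestone, x2 = kg of fish meal, x3 = kg of oat hulls, x4 = kg of soybean meal.
min 0.07x1 + 1.84x2 + 0.09x3 + 0.48x4 s.t.:
  635x2 + 36x3 + 491x4 ≥ 1604   (crude protein)
  901x1 + 183x2 + 62x3 + 59x4 ≤ 1691   (ash)
  0.2x1 + 28x2 + 1.2x3 + 7x4 ≥ 27.4   (phosphorus)
  x2 ≤ 0.6
  x1 ≤ 3.2
  x1, x2, x3, x4 ≥ 0.
The minimum-cost mix takes nothing from limestone, oat hulls — only fish meal, soybean meal. Binding constraints: crude protein and phosphorus.
So fish meal = 0.2392 kg, soybean meal = 2.957 kg.
Cost = 1.84·0.2392 + 0.48·2.957 = 1.8595.

$1.86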